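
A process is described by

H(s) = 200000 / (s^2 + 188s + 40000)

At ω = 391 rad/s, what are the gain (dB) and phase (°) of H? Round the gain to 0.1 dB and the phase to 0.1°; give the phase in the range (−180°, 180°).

At s = jω = j391:
quadratic: (j391)² + 188·j391 + 40000 = -112881 + j73508 → |·| ≈ 1.3471e+05, ∠ ≈ 146.93°
|H| = 200000 / 1.3471e+05 ≈ 1.4847
Gain = 20 log₁₀(1.4847) ≈ 3.43 dB
∠H = 0.00° − 146.93° = -146.93°

3.4 dB, -146.9°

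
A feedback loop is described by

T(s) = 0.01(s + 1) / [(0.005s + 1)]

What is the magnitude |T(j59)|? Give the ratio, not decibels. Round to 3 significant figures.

0.566

At ω = 59 rad/s:
zero (1 + j59·1) = 1 + j59 → |·| ≈ 59.008, ∠ ≈ 89.03°
pole (1 + j59·0.005) = 1 + j0.295 → |·| ≈ 1.0426, ∠ ≈ 16.44°
|T| = 0.01 · 59.008 / (1.0426) ≈ 0.56597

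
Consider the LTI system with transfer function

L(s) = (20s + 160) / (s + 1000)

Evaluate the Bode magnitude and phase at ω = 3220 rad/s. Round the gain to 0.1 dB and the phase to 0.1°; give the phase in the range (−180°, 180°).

Substitute s = j3220:
Numerator: 20(j3220) + 160 = 160 + j64400
Denominator: (j3220) + 1000 = 1000 + j3220
|N| = √(160² + 64400²) ≈ 64400, ∠N ≈ 89.86°
|D| = √(1000² + 3220²) ≈ 3371.7, ∠D ≈ 72.75°
|L| = 64400 / 3371.7 ≈ 19.1
Gain = 20 log₁₀(19.1) ≈ 25.62 dB
∠L = 89.86° − 72.75° = 17.11°

25.6 dB, 17.1°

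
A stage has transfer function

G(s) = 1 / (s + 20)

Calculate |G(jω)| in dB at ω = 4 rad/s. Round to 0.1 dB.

Substitute s = j4:
Numerator: 1 = 1 + j0
Denominator: (j4) + 20 = 20 + j4
|N| = √(1² + 0²) ≈ 1, ∠N ≈ 0.00°
|D| = √(20² + 4²) ≈ 20.396, ∠D ≈ 11.31°
|G| = 1 / 20.396 ≈ 0.049029
Gain = 20 log₁₀(0.049029) ≈ -26.19 dB

-26.2 dB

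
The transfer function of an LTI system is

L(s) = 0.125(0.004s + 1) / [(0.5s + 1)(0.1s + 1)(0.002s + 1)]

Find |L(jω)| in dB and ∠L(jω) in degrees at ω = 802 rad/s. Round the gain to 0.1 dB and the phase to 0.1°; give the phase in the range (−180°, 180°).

-103.2 dB, -164.5°

At ω = 802 rad/s:
zero (1 + j802·0.004) = 1 + j3.208 → |·| ≈ 3.3602, ∠ ≈ 72.69°
pole (1 + j802·0.5) = 1 + j401 → |·| ≈ 401, ∠ ≈ 89.86°
pole (1 + j802·0.1) = 1 + j80.2 → |·| ≈ 80.206, ∠ ≈ 89.29°
pole (1 + j802·0.002) = 1 + j1.604 → |·| ≈ 1.8902, ∠ ≈ 58.06°
|L| = 0.125 · 3.3602 / (401 · 80.206 · 1.8902) ≈ 6.909e-06
Gain = 20 log₁₀(6.909e-06) ≈ -103.21 dB
∠L = (72.69°) − (89.86° + 89.29° + 58.06°) = -164.52°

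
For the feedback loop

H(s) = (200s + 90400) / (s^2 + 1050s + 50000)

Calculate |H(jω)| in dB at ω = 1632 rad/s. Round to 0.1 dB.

-19.3 dB

Substitute s = j1632:
Numerator: 200(j1632) + 90400 = 90400 + j326400
Denominator: (j1632)^2 + 1050(j1632) + 50000 = -2613424 + j1713600
|N| = √(90400² + 326400²) ≈ 3.3869e+05, ∠N ≈ 74.52°
|D| = √(2613424² + 1713600²) ≈ 3.1251e+06, ∠D ≈ 146.75°
|H| = 3.3869e+05 / 3.1251e+06 ≈ 0.10838
Gain = 20 log₁₀(0.10838) ≈ -19.30 dB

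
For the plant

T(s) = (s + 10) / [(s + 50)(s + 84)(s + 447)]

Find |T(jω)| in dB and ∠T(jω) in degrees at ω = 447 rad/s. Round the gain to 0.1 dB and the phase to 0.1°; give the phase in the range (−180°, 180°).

At s = jω = j447:
zero (s+10): 10 + j447 → |·| = √(10²+447²) = √199909 ≈ 447.11, ∠ = arctan(447/10) ≈ 88.72°
pole (s+50): 50 + j447 → |·| = √(50²+447²) = √202309 ≈ 449.79, ∠ = arctan(447/50) ≈ 83.62°
pole (s+84): 84 + j447 → |·| = √(84²+447²) = √206865 ≈ 454.82, ∠ = arctan(447/84) ≈ 79.36°
pole (s+447): 447 + j447 → |·| = √(447²+447²) = √399618 ≈ 632.15, ∠ = arctan(447/447) ≈ 45.00°
|T| = 1 · 447.11 / 1.2932e+08 ≈ 3.4574e-06
Gain = 20 log₁₀(3.4574e-06) ≈ -109.23 dB
∠T = 88.72° − 207.98° = -119.26°

-109.2 dB, -119.3°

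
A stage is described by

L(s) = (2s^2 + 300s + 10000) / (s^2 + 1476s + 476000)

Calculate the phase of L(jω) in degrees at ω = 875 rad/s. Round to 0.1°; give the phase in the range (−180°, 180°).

Substitute s = j875:
Numerator: 2(j875)^2 + 300(j875) + 10000 = -1521250 + j262500
Denominator: (j875)^2 + 1476(j875) + 476000 = -289625 + j1291500
|N| = √(1521250² + 262500²) ≈ 1.5437e+06, ∠N ≈ 170.21°
|D| = √(289625² + 1291500²) ≈ 1.3236e+06, ∠D ≈ 102.64°
∠L = 170.21° − 102.64° = 67.57°

67.6°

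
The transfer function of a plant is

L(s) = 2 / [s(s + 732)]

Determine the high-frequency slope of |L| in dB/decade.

Each pole contributes −20 dB/decade at high frequency; each zero contributes +20 dB/decade.
Net: 0 zero(s) − 2 pole(s) → -40 dB/decade.

-40 dB/decade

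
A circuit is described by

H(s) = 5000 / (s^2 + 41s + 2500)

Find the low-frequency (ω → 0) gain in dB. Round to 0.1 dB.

H(0) = 5000 / 2500 = 2
20 log₁₀(2) ≈ 6.02 dB

6.0 dB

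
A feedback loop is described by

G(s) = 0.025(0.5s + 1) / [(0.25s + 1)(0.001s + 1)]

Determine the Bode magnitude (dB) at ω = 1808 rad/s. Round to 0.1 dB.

-32.3 dB

At ω = 1808 rad/s:
zero (1 + j1808·0.5) = 1 + j904 → |·| ≈ 904, ∠ ≈ 89.94°
pole (1 + j1808·0.25) = 1 + j452 → |·| ≈ 452, ∠ ≈ 89.87°
pole (1 + j1808·0.001) = 1 + j1.808 → |·| ≈ 2.0661, ∠ ≈ 61.05°
|G| = 0.025 · 904 / (452 · 2.0661) ≈ 0.0242
Gain = 20 log₁₀(0.0242) ≈ -32.32 dB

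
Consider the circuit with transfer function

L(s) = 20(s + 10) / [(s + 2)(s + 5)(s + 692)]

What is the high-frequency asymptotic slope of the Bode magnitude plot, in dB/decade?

Each pole contributes −20 dB/decade at high frequency; each zero contributes +20 dB/decade.
Net: 1 zero(s) − 3 pole(s) → -40 dB/decade.

-40 dB/decade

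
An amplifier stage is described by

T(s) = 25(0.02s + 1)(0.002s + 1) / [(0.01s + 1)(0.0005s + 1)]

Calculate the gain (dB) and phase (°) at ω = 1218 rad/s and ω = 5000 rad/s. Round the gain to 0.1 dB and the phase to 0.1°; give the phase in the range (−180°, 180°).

At ω = 1218 rad/s:
zero (1 + j1218·0.02) = 1 + j24.36 → |·| ≈ 24.381, ∠ ≈ 87.65°
zero (1 + j1218·0.002) = 1 + j2.436 → |·| ≈ 2.6333, ∠ ≈ 67.68°
pole (1 + j1218·0.01) = 1 + j12.18 → |·| ≈ 12.221, ∠ ≈ 85.31°
pole (1 + j1218·0.0005) = 1 + j0.609 → |·| ≈ 1.1708, ∠ ≈ 31.34°
|T| = 25 · 24.381 · 2.6333 / (12.221 · 1.1708) ≈ 112.18
Gain = 20 log₁₀(112.18) ≈ 41.00 dB
∠T = (87.65° + 67.68°) − (85.31° + 31.34°) = 38.68°

At ω = 5000 rad/s:
zero (1 + j5000·0.02) = 1 + j100 → |·| ≈ 100, ∠ ≈ 89.43°
zero (1 + j5000·0.002) = 1 + j10 → |·| ≈ 10.05, ∠ ≈ 84.29°
pole (1 + j5000·0.01) = 1 + j50 → |·| ≈ 50.01, ∠ ≈ 88.85°
pole (1 + j5000·0.0005) = 1 + j2.5 → |·| ≈ 2.6926, ∠ ≈ 68.20°
|T| = 25 · 100 · 10.05 / (50.01 · 2.6926) ≈ 186.59
Gain = 20 log₁₀(186.59) ≈ 45.42 dB
∠T = (89.43° + 84.29°) − (88.85° + 68.20°) = 16.67°

ω = 1218: 41.0 dB, 38.7°; ω = 5000: 45.4 dB, 16.7°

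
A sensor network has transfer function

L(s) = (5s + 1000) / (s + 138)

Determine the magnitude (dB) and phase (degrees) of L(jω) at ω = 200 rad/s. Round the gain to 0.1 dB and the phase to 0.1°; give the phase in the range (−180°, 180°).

15.3 dB, -10.4°

Substitute s = j200:
Numerator: 5(j200) + 1000 = 1000 + j1000
Denominator: (j200) + 138 = 138 + j200
|N| = √(1000² + 1000²) ≈ 1414.2, ∠N ≈ 45.00°
|D| = √(138² + 200²) ≈ 242.99, ∠D ≈ 55.39°
|L| = 1414.2 / 242.99 ≈ 5.82
Gain = 20 log₁₀(5.82) ≈ 15.30 dB
∠L = 45.00° − 55.39° = -10.39°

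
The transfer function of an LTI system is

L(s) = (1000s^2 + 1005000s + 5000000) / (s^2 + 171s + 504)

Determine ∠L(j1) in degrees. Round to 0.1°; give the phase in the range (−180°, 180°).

-7.4°

Substitute s = j1:
Numerator: 1000(j1)^2 + 1005000(j1) + 5000000 = 4999000 + j1005000
Denominator: (j1)^2 + 171(j1) + 504 = 503 + j171
|N| = √(4999000² + 1005000²) ≈ 5.099e+06, ∠N ≈ 11.37°
|D| = √(503² + 171²) ≈ 531.27, ∠D ≈ 18.78°
∠L = 11.37° − 18.78° = -7.41°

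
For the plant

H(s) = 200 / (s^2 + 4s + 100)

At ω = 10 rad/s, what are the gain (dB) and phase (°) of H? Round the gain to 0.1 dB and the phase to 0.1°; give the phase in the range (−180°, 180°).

At s = jω = j10:
quadratic: (j10)² + 4·j10 + 100 = 0 + j40 → |·| ≈ 40, ∠ ≈ 90.00°
|H| = 200 / 40 ≈ 5
Gain = 20 log₁₀(5) ≈ 13.98 dB
∠H = 0.00° − 90.00° = -90.00°

14.0 dB, -90.0°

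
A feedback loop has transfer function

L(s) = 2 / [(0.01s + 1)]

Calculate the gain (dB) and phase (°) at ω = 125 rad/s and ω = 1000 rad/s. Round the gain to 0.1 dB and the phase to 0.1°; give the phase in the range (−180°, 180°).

ω = 125: 1.9 dB, -51.3°; ω = 1000: -14.0 dB, -84.3°

At ω = 125 rad/s:
pole (1 + j125·0.01) = 1 + j1.25 → |·| ≈ 1.6008, ∠ ≈ 51.34°
|L| = 2 · 1 / (1.6008) ≈ 1.2494
Gain = 20 log₁₀(1.2494) ≈ 1.93 dB
∠L = (0°) − (51.34°) = -51.34°

At ω = 1000 rad/s:
pole (1 + j1000·0.01) = 1 + j10 → |·| ≈ 10.05, ∠ ≈ 84.29°
|L| = 2 · 1 / (10.05) ≈ 0.199
Gain = 20 log₁₀(0.199) ≈ -14.02 dB
∠L = (0°) − (84.29°) = -84.29°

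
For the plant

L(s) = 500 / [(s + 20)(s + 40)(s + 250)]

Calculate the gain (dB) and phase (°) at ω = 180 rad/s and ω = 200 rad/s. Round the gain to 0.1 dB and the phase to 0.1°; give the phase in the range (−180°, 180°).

At s = jω = j180:
pole (s+20): 20 + j180 → |·| = √(20²+180²) = √32800 ≈ 181.11, ∠ = arctan(180/20) ≈ 83.66°
pole (s+40): 40 + j180 → |·| = √(40²+180²) = √34000 ≈ 184.39, ∠ = arctan(180/40) ≈ 77.47°
pole (s+250): 250 + j180 → |·| = √(250²+180²) = √94900 ≈ 308.06, ∠ = arctan(180/250) ≈ 35.75°
|L| = 500 / 1.0288e+07 ≈ 4.86e-05
Gain = 20 log₁₀(4.86e-05) ≈ -86.27 dB
∠L = 0.00° − 196.88° = -196.88° ≡ 163.12° (principal value)

At s = jω = j200:
pole (s+20): 20 + j200 → |·| = √(20²+200²) = √40400 ≈ 201, ∠ = arctan(200/20) ≈ 84.29°
pole (s+40): 40 + j200 → |·| = √(40²+200²) = √41600 ≈ 203.96, ∠ = arctan(200/40) ≈ 78.69°
pole (s+250): 250 + j200 → |·| = √(250²+200²) = √102500 ≈ 320.16, ∠ = arctan(200/250) ≈ 38.66°
|L| = 500 / 1.3125e+07 ≈ 3.8095e-05
Gain = 20 log₁₀(3.8095e-05) ≈ -88.38 dB
∠L = 0.00° − 201.64° = -201.64° ≡ 158.36° (principal value)

ω = 180: -86.3 dB, 163.1°; ω = 200: -88.4 dB, 158.4°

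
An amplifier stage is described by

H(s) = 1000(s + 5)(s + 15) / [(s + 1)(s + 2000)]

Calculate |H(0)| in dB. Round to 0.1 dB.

31.5 dB

H(0) = 1000·5·15 / (1·2000) = 37.5
20 log₁₀(37.5) ≈ 31.48 dB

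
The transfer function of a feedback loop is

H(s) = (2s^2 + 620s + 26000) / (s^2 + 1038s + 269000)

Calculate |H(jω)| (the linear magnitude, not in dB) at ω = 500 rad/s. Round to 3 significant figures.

Substitute s = j500:
Numerator: 2(j500)^2 + 620(j500) + 26000 = -474000 + j310000
Denominator: (j500)^2 + 1038(j500) + 269000 = 19000 + j519000
|N| = √(474000² + 310000²) ≈ 5.6637e+05, ∠N ≈ 146.81°
|D| = √(19000² + 519000²) ≈ 5.1935e+05, ∠D ≈ 87.90°
|H| = 5.6637e+05 / 5.1935e+05 ≈ 1.0905

1.09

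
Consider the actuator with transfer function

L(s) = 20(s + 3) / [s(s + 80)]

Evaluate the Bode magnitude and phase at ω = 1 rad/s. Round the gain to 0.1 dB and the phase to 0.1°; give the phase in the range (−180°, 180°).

-2.0 dB, -72.3°

At s = jω = j1:
zero (s+3): 3 + j1 → |·| = √(3²+1²) = √10 ≈ 3.1623, ∠ = arctan(1/3) ≈ 18.43°
pole (s+80): 80 + j1 → |·| = √(80²+1²) = √6401 ≈ 80.006, ∠ = arctan(1/80) ≈ 0.72°
pole at origin: |s| = 1, ∠ = 90.00° (in denominator)
|L| = 20 · 3.1623 / 80.006 ≈ 0.79052
Gain = 20 log₁₀(0.79052) ≈ -2.04 dB
∠L = 18.43° − 90.72° = -72.29°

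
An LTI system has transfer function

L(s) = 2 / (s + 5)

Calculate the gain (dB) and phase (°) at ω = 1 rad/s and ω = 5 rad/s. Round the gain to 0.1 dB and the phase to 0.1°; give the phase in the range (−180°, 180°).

ω = 1: -8.1 dB, -11.3°; ω = 5: -11.0 dB, -45.0°

Substitute s = j1:
Numerator: 2 = 2 + j0
Denominator: (j1) + 5 = 5 + j1
|N| = √(2² + 0²) ≈ 2, ∠N ≈ 0.00°
|D| = √(5² + 1²) ≈ 5.099, ∠D ≈ 11.31°
|L| = 2 / 5.099 ≈ 0.39223
Gain = 20 log₁₀(0.39223) ≈ -8.13 dB
∠L = 0.00° − 11.31° = -11.31°

Substitute s = j5:
Numerator: 2 = 2 + j0
Denominator: (j5) + 5 = 5 + j5
|N| = √(2² + 0²) ≈ 2, ∠N ≈ 0.00°
|D| = √(5² + 5²) ≈ 7.0711, ∠D ≈ 45.00°
|L| = 2 / 7.0711 ≈ 0.28284
Gain = 20 log₁₀(0.28284) ≈ -10.97 dB
∠L = 0.00° − 45.00° = -45.00°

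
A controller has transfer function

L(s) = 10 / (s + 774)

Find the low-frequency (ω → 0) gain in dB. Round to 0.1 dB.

-37.8 dB

L(0) = 10 / (774) ≈ 0.01292
20 log₁₀(0.01292) ≈ -37.77 dB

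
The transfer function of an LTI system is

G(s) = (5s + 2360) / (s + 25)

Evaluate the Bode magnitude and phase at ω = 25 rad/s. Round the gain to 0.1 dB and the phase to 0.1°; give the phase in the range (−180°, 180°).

Substitute s = j25:
Numerator: 5(j25) + 2360 = 2360 + j125
Denominator: (j25) + 25 = 25 + j25
|N| = √(2360² + 125²) ≈ 2363.3, ∠N ≈ 3.03°
|D| = √(25² + 25²) ≈ 35.355, ∠D ≈ 45.00°
|G| = 2363.3 / 35.355 ≈ 66.845
Gain = 20 log₁₀(66.845) ≈ 36.50 dB
∠G = 3.03° − 45.00° = -41.97°

36.5 dB, -42.0°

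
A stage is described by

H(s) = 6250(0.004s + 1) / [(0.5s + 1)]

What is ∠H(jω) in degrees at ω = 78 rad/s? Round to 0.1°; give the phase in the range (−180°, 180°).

At ω = 78 rad/s:
zero (1 + j78·0.004) = 1 + j0.312 → |·| ≈ 1.0475, ∠ ≈ 17.33°
pole (1 + j78·0.5) = 1 + j39 → |·| ≈ 39.013, ∠ ≈ 88.53°
∠H = (17.33°) − (88.53°) = -71.20°

-71.2°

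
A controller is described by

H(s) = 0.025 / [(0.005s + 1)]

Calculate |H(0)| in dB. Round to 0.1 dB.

H(0) = 0.025 · 1 / 1 = 0.025
20 log₁₀(0.025) ≈ -32.04 dB

-32.0 dB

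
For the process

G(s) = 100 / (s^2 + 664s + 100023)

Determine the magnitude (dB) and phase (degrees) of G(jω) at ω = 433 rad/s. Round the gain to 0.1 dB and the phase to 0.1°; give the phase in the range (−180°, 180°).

-69.6 dB, -106.9°

Substitute s = j433:
Numerator: 100 = 100 + j0
Denominator: (j433)^2 + 664(j433) + 100023 = -87466 + j287512
|N| = √(100² + 0²) ≈ 100, ∠N ≈ 0.00°
|D| = √(87466² + 287512²) ≈ 3.0052e+05, ∠D ≈ 106.92°
|G| = 100 / 3.0052e+05 ≈ 0.00033276
Gain = 20 log₁₀(0.00033276) ≈ -69.56 dB
∠G = 0.00° − 106.92° = -106.92°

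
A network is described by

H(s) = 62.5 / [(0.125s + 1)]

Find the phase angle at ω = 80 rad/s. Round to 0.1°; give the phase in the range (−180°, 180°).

At ω = 80 rad/s:
pole (1 + j80·0.125) = 1 + j10 → |·| ≈ 10.05, ∠ ≈ 84.29°
∠H = (0°) − (84.29°) = -84.29°

-84.3°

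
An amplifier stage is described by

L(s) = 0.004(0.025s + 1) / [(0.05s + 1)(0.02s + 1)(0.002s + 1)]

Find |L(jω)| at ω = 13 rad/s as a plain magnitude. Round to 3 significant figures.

At ω = 13 rad/s:
zero (1 + j13·0.025) = 1 + j0.325 → |·| ≈ 1.0515, ∠ ≈ 18.00°
pole (1 + j13·0.05) = 1 + j0.65 → |·| ≈ 1.1927, ∠ ≈ 33.02°
pole (1 + j13·0.02) = 1 + j0.26 → |·| ≈ 1.0332, ∠ ≈ 14.57°
pole (1 + j13·0.002) = 1 + j0.026 → |·| ≈ 1.0003, ∠ ≈ 1.49°
|L| = 0.004 · 1.0515 / (1.1927 · 1.0332 · 1.0003) ≈ 0.0034121

0.00341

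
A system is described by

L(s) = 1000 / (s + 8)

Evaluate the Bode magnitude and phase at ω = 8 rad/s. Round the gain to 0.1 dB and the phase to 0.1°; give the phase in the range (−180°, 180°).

38.9 dB, -45.0°

Substitute s = j8:
Numerator: 1000 = 1000 + j0
Denominator: (j8) + 8 = 8 + j8
|N| = √(1000² + 0²) ≈ 1000, ∠N ≈ 0.00°
|D| = √(8² + 8²) ≈ 11.314, ∠D ≈ 45.00°
|L| = 1000 / 11.314 ≈ 88.386
Gain = 20 log₁₀(88.386) ≈ 38.93 dB
∠L = 0.00° − 45.00° = -45.00°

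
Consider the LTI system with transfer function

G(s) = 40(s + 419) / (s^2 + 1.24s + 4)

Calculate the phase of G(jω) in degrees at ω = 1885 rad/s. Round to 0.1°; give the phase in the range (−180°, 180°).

-102.5°

At s = jω = j1885:
zero (s+419): 419 + j1885 → |·| = √(419²+1885²) = √3728786 ≈ 1931, ∠ = arctan(1885/419) ≈ 77.47°
quadratic: (j1885)² + 1.24·j1885 + 4 = -3553221 + j2337.4 → |·| ≈ 3.5532e+06, ∠ ≈ 179.96°
∠G = 77.47° − 179.96° = -102.49°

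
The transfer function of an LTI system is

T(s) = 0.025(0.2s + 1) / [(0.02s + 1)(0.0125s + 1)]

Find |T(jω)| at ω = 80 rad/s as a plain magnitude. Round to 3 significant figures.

0.150

At ω = 80 rad/s:
zero (1 + j80·0.2) = 1 + j16 → |·| ≈ 16.031, ∠ ≈ 86.42°
pole (1 + j80·0.02) = 1 + j1.6 → |·| ≈ 1.8868, ∠ ≈ 57.99°
pole (1 + j80·0.0125) = 1 + j1 → |·| ≈ 1.4142, ∠ ≈ 45.00°
|T| = 0.025 · 16.031 / (1.8868 · 1.4142) ≈ 0.1502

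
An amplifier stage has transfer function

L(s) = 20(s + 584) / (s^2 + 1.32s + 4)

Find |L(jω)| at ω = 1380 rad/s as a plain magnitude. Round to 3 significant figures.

At s = jω = j1380:
zero (s+584): 584 + j1380 → |·| = √(584²+1380²) = √2245456 ≈ 1498.5, ∠ = arctan(1380/584) ≈ 67.06°
quadratic: (j1380)² + 1.32·j1380 + 4 = -1904396 + j1821.6 → |·| ≈ 1.9044e+06, ∠ ≈ 179.95°
|L| = 20 · 1498.5 / 1.9044e+06 ≈ 0.015737

0.0157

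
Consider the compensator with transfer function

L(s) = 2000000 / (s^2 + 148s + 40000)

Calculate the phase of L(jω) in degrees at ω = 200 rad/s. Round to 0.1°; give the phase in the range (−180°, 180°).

-90.0°

At s = jω = j200:
quadratic: (j200)² + 148·j200 + 40000 = 0 + j29600 → |·| ≈ 29600, ∠ ≈ 90.00°
∠L = 0.00° − 90.00° = -90.00°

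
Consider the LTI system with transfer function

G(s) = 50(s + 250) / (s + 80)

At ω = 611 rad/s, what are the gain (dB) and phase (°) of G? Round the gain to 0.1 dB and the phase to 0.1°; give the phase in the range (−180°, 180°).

At s = jω = j611:
zero (s+250): 250 + j611 → |·| = √(250²+611²) = √435821 ≈ 660.17, ∠ = arctan(611/250) ≈ 67.75°
pole (s+80): 80 + j611 → |·| = √(80²+611²) = √379721 ≈ 616.22, ∠ = arctan(611/80) ≈ 82.54°
|G| = 50 · 660.17 / 616.22 ≈ 53.566
Gain = 20 log₁₀(53.566) ≈ 34.58 dB
∠G = 67.75° − 82.54° = -14.79°

34.6 dB, -14.8°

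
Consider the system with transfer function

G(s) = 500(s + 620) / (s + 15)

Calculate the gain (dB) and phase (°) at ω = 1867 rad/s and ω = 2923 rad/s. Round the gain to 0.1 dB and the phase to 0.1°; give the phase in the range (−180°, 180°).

At s = jω = j1867:
zero (s+620): 620 + j1867 → |·| = √(620²+1867²) = √3870089 ≈ 1967.3, ∠ = arctan(1867/620) ≈ 71.63°
pole (s+15): 15 + j1867 → |·| = √(15²+1867²) = √3485914 ≈ 1867.1, ∠ = arctan(1867/15) ≈ 89.54°
|G| = 500 · 1967.3 / 1867.1 ≈ 526.83
Gain = 20 log₁₀(526.83) ≈ 54.43 dB
∠G = 71.63° − 89.54° = -17.91°

At s = jω = j2923:
zero (s+620): 620 + j2923 → |·| = √(620²+2923²) = √8928329 ≈ 2988, ∠ = arctan(2923/620) ≈ 78.02°
pole (s+15): 15 + j2923 → |·| = √(15²+2923²) = √8544154 ≈ 2923, ∠ = arctan(2923/15) ≈ 89.71°
|G| = 500 · 2988 / 2923 ≈ 511.12
Gain = 20 log₁₀(511.12) ≈ 54.17 dB
∠G = 78.02° − 89.71° = -11.69°

ω = 1867: 54.4 dB, -17.9°; ω = 2923: 54.2 dB, -11.7°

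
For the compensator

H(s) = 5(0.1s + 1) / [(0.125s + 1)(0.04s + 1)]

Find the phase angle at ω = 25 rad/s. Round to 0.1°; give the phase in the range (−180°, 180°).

-49.1°

At ω = 25 rad/s:
zero (1 + j25·0.1) = 1 + j2.5 → |·| ≈ 2.6926, ∠ ≈ 68.20°
pole (1 + j25·0.125) = 1 + j3.125 → |·| ≈ 3.2811, ∠ ≈ 72.26°
pole (1 + j25·0.04) = 1 + j1 → |·| ≈ 1.4142, ∠ ≈ 45.00°
∠H = (68.20°) − (72.26° + 45.00°) = -49.06°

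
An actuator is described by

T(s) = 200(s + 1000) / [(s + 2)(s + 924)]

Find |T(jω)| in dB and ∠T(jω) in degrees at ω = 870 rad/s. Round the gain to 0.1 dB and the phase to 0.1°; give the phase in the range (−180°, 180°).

At s = jω = j870:
zero (s+1000): 1000 + j870 → |·| = √(1000²+870²) = √1756900 ≈ 1325.5, ∠ = arctan(870/1000) ≈ 41.02°
pole (s+2): 2 + j870 → |·| = √(2²+870²) = √756904 ≈ 870, ∠ = arctan(870/2) ≈ 89.87°
pole (s+924): 924 + j870 → |·| = √(924²+870²) = √1610676 ≈ 1269.1, ∠ = arctan(870/924) ≈ 43.28°
|T| = 200 · 1325.5 / 1.1041e+06 ≈ 0.24011
Gain = 20 log₁₀(0.24011) ≈ -12.39 dB
∠T = 41.02° − 133.15° = -92.13°

-12.4 dB, -92.1°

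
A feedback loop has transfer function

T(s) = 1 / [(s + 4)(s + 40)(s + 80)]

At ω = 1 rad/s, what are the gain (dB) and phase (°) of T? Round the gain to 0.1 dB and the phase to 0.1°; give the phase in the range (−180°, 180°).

-82.4 dB, -16.2°

At s = jω = j1:
pole (s+4): 4 + j1 → |·| = √(4²+1²) = √17 ≈ 4.1231, ∠ = arctan(1/4) ≈ 14.04°
pole (s+40): 40 + j1 → |·| = √(40²+1²) = √1601 ≈ 40.012, ∠ = arctan(1/40) ≈ 1.43°
pole (s+80): 80 + j1 → |·| = √(80²+1²) = √6401 ≈ 80.006, ∠ = arctan(1/80) ≈ 0.72°
|T| = 1 / 13199 ≈ 7.5763e-05
Gain = 20 log₁₀(7.5763e-05) ≈ -82.41 dB
∠T = 0.00° − 16.19° = -16.19°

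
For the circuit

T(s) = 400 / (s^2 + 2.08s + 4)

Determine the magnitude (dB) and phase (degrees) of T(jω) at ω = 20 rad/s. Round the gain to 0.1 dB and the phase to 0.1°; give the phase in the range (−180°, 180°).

0.0 dB, -174.0°

At s = jω = j20:
quadratic: (j20)² + 2.08·j20 + 4 = -396 + j41.6 → |·| ≈ 398.18, ∠ ≈ 174.00°
|T| = 400 / 398.18 ≈ 1.0046
Gain = 20 log₁₀(1.0046) ≈ 0.04 dB
∠T = 0.00° − 174.00° = -174.00°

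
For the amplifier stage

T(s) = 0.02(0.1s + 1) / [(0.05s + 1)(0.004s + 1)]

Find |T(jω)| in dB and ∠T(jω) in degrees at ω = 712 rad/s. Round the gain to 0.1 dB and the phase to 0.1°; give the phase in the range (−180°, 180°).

-37.6 dB, -69.8°

At ω = 712 rad/s:
zero (1 + j712·0.1) = 1 + j71.2 → |·| ≈ 71.207, ∠ ≈ 89.20°
pole (1 + j712·0.05) = 1 + j35.6 → |·| ≈ 35.614, ∠ ≈ 88.39°
pole (1 + j712·0.004) = 1 + j2.848 → |·| ≈ 3.0185, ∠ ≈ 70.65°
|T| = 0.02 · 71.207 / (35.614 · 3.0185) ≈ 0.013248
Gain = 20 log₁₀(0.013248) ≈ -37.56 dB
∠T = (89.20°) − (88.39° + 70.65°) = -69.84°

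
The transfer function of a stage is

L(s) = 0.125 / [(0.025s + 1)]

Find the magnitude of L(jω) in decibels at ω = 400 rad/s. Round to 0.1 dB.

At ω = 400 rad/s:
pole (1 + j400·0.025) = 1 + j10 → |·| ≈ 10.05, ∠ ≈ 84.29°
|L| = 0.125 · 1 / (10.05) ≈ 0.012438
Gain = 20 log₁₀(0.012438) ≈ -38.10 dB

-38.1 dB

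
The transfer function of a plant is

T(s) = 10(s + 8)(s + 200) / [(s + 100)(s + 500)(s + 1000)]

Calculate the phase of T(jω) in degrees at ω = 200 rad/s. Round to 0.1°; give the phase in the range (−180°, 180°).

At s = jω = j200:
zero (s+8): 8 + j200 → |·| = √(8²+200²) = √40064 ≈ 200.16, ∠ = arctan(200/8) ≈ 87.71°
zero (s+200): 200 + j200 → |·| = √(200²+200²) = √80000 ≈ 282.84, ∠ = arctan(200/200) ≈ 45.00°
pole (s+100): 100 + j200 → |·| = √(100²+200²) = √50000 ≈ 223.61, ∠ = arctan(200/100) ≈ 63.43°
pole (s+500): 500 + j200 → |·| = √(500²+200²) = √290000 ≈ 538.52, ∠ = arctan(200/500) ≈ 21.80°
pole (s+1000): 1000 + j200 → |·| = √(1000²+200²) = √1040000 ≈ 1019.8, ∠ = arctan(200/1000) ≈ 11.31°
∠T = 132.71° − 96.54° = 36.17°

36.2°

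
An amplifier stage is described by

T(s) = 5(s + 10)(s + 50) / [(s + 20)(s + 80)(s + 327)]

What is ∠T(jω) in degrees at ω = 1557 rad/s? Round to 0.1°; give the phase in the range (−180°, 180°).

At s = jω = j1557:
zero (s+10): 10 + j1557 → |·| = √(10²+1557²) = √2424349 ≈ 1557, ∠ = arctan(1557/10) ≈ 89.63°
zero (s+50): 50 + j1557 → |·| = √(50²+1557²) = √2426749 ≈ 1557.8, ∠ = arctan(1557/50) ≈ 88.16°
pole (s+20): 20 + j1557 → |·| = √(20²+1557²) = √2424649 ≈ 1557.1, ∠ = arctan(1557/20) ≈ 89.26°
pole (s+80): 80 + j1557 → |·| = √(80²+1557²) = √2430649 ≈ 1559.1, ∠ = arctan(1557/80) ≈ 87.06°
pole (s+327): 327 + j1557 → |·| = √(327²+1557²) = √2531178 ≈ 1591, ∠ = arctan(1557/327) ≈ 78.14°
∠T = 177.79° − 254.46° = -76.67°

-76.7°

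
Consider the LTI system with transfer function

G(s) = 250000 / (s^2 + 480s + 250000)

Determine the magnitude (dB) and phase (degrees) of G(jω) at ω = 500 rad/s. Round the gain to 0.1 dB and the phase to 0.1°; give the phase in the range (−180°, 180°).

At s = jω = j500:
quadratic: (j500)² + 480·j500 + 250000 = 0 + j240000 → |·| ≈ 2.4e+05, ∠ ≈ 90.00°
|G| = 250000 / 2.4e+05 ≈ 1.0417
Gain = 20 log₁₀(1.0417) ≈ 0.35 dB
∠G = 0.00° − 90.00° = -90.00°

0.4 dB, -90.0°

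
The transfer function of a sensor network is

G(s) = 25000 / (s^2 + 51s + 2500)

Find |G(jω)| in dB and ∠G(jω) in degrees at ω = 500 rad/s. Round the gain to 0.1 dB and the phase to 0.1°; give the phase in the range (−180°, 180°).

At s = jω = j500:
quadratic: (j500)² + 51·j500 + 2500 = -247500 + j25500 → |·| ≈ 2.4881e+05, ∠ ≈ 174.12°
|G| = 25000 / 2.4881e+05 ≈ 0.10048
Gain = 20 log₁₀(0.10048) ≈ -19.96 dB
∠G = 0.00° − 174.12° = -174.12°

-20.0 dB, -174.1°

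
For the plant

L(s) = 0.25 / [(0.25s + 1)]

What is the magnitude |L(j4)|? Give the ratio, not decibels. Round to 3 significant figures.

0.177

At ω = 4 rad/s:
pole (1 + j4·0.25) = 1 + j1 → |·| ≈ 1.4142, ∠ ≈ 45.00°
|L| = 0.25 · 1 / (1.4142) ≈ 0.17678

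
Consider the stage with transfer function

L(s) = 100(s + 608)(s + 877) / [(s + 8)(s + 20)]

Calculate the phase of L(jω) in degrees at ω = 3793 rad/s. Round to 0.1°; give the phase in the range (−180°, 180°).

At s = jω = j3793:
zero (s+608): 608 + j3793 → |·| = √(608²+3793²) = √14756513 ≈ 3841.4, ∠ = arctan(3793/608) ≈ 80.89°
zero (s+877): 877 + j3793 → |·| = √(877²+3793²) = √15155978 ≈ 3893.1, ∠ = arctan(3793/877) ≈ 76.98°
pole (s+8): 8 + j3793 → |·| = √(8²+3793²) = √14386913 ≈ 3793, ∠ = arctan(3793/8) ≈ 89.88°
pole (s+20): 20 + j3793 → |·| = √(20²+3793²) = √14387249 ≈ 3793.1, ∠ = arctan(3793/20) ≈ 89.70°
∠L = 157.87° − 179.58° = -21.71°

-21.7°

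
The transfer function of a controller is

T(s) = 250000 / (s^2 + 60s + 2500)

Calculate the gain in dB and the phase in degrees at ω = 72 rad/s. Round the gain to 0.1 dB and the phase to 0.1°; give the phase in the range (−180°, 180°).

33.8 dB, -121.9°

At s = jω = j72:
quadratic: (j72)² + 60·j72 + 2500 = -2684 + j4320 → |·| ≈ 5085.9, ∠ ≈ 121.85°
|T| = 250000 / 5085.9 ≈ 49.156
Gain = 20 log₁₀(49.156) ≈ 33.83 dB
∠T = 0.00° − 121.85° = -121.85°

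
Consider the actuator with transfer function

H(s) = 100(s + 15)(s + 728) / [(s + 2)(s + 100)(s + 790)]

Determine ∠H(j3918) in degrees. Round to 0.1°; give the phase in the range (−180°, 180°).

At s = jω = j3918:
zero (s+15): 15 + j3918 → |·| = √(15²+3918²) = √15350949 ≈ 3918, ∠ = arctan(3918/15) ≈ 89.78°
zero (s+728): 728 + j3918 → |·| = √(728²+3918²) = √15880708 ≈ 3985.1, ∠ = arctan(3918/728) ≈ 79.47°
pole (s+2): 2 + j3918 → |·| = √(2²+3918²) = √15350728 ≈ 3918, ∠ = arctan(3918/2) ≈ 89.97°
pole (s+100): 100 + j3918 → |·| = √(100²+3918²) = √15360724 ≈ 3919.3, ∠ = arctan(3918/100) ≈ 88.54°
pole (s+790): 790 + j3918 → |·| = √(790²+3918²) = √15974824 ≈ 3996.9, ∠ = arctan(3918/790) ≈ 78.60°
∠H = 169.25° − 257.11° = -87.86°

-87.9°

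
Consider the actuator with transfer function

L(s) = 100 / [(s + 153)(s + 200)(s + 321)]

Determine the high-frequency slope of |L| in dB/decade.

-60 dB/decade

Each pole contributes −20 dB/decade at high frequency; each zero contributes +20 dB/decade.
Net: 0 zero(s) − 3 pole(s) → -60 dB/decade.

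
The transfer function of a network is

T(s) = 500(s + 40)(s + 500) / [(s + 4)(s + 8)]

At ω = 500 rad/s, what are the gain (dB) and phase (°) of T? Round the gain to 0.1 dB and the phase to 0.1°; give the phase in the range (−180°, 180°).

57.0 dB, -48.2°

At s = jω = j500:
zero (s+40): 40 + j500 → |·| = √(40²+500²) = √251600 ≈ 501.6, ∠ = arctan(500/40) ≈ 85.43°
zero (s+500): 500 + j500 → |·| = √(500²+500²) = √500000 ≈ 707.11, ∠ = arctan(500/500) ≈ 45.00°
pole (s+4): 4 + j500 → |·| = √(4²+500²) = √250016 ≈ 500.02, ∠ = arctan(500/4) ≈ 89.54°
pole (s+8): 8 + j500 → |·| = √(8²+500²) = √250064 ≈ 500.06, ∠ = arctan(500/8) ≈ 89.08°
|T| = 500 · 3.5469e+05 / 2.5004e+05 ≈ 709.27
Gain = 20 log₁₀(709.27) ≈ 57.02 dB
∠T = 130.43° − 178.62° = -48.19°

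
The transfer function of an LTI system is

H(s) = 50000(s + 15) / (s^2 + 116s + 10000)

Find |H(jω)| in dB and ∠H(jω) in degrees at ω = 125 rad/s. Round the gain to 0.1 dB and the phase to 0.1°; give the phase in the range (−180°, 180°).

At s = jω = j125:
zero (s+15): 15 + j125 → |·| = √(15²+125²) = √15850 ≈ 125.9, ∠ = arctan(125/15) ≈ 83.16°
quadratic: (j125)² + 116·j125 + 10000 = -5625 + j14500 → |·| ≈ 15553, ∠ ≈ 111.20°
|H| = 50000 · 125.9 / 15553 ≈ 404.75
Gain = 20 log₁₀(404.75) ≈ 52.14 dB
∠H = 83.16° − 111.20° = -28.04°

52.1 dB, -28.0°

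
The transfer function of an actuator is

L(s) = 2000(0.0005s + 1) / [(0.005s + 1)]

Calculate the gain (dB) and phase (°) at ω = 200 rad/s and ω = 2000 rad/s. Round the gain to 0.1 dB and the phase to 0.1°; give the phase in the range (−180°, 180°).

At ω = 200 rad/s:
zero (1 + j200·0.0005) = 1 + j0.1 → |·| ≈ 1.005, ∠ ≈ 5.71°
pole (1 + j200·0.005) = 1 + j1 → |·| ≈ 1.4142, ∠ ≈ 45.00°
|L| = 2000 · 1.005 / (1.4142) ≈ 1421.3
Gain = 20 log₁₀(1421.3) ≈ 63.05 dB
∠L = (5.71°) − (45.00°) = -39.29°

At ω = 2000 rad/s:
zero (1 + j2000·0.0005) = 1 + j1 → |·| ≈ 1.4142, ∠ ≈ 45.00°
pole (1 + j2000·0.005) = 1 + j10 → |·| ≈ 10.05, ∠ ≈ 84.29°
|L| = 2000 · 1.4142 / (10.05) ≈ 281.43
Gain = 20 log₁₀(281.43) ≈ 48.99 dB
∠L = (45.00°) − (84.29°) = -39.29°

ω = 200: 63.1 dB, -39.3°; ω = 2000: 49.0 dB, -39.3°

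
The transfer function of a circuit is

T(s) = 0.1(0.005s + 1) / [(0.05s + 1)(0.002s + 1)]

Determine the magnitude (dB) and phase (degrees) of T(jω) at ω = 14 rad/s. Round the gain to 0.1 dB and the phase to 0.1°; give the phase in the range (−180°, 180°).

At ω = 14 rad/s:
zero (1 + j14·0.005) = 1 + j0.07 → |·| ≈ 1.0024, ∠ ≈ 4.00°
pole (1 + j14·0.05) = 1 + j0.7 → |·| ≈ 1.2207, ∠ ≈ 34.99°
pole (1 + j14·0.002) = 1 + j0.028 → |·| ≈ 1.0004, ∠ ≈ 1.60°
|T| = 0.1 · 1.0024 / (1.2207 · 1.0004) ≈ 0.082084
Gain = 20 log₁₀(0.082084) ≈ -21.71 dB
∠T = (4.00°) − (34.99° + 1.60°) = -32.59°

-21.7 dB, -32.6°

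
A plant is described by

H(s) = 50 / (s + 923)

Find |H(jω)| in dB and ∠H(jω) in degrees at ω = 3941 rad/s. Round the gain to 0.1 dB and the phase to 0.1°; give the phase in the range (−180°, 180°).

Substitute s = j3941:
Numerator: 50 = 50 + j0
Denominator: (j3941) + 923 = 923 + j3941
|N| = √(50² + 0²) ≈ 50, ∠N ≈ 0.00°
|D| = √(923² + 3941²) ≈ 4047.6, ∠D ≈ 76.82°
|H| = 50 / 4047.6 ≈ 0.012353
Gain = 20 log₁₀(0.012353) ≈ -38.16 dB
∠H = 0.00° − 76.82° = -76.82°

-38.2 dB, -76.8°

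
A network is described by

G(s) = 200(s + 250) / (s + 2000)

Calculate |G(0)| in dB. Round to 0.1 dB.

G(0) = 200·250 / (2000) = 25
20 log₁₀(25) ≈ 27.96 dB

28.0 dB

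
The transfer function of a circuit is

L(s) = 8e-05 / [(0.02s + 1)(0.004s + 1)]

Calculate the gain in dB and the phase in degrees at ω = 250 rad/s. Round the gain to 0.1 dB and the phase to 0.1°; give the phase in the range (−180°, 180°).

At ω = 250 rad/s:
pole (1 + j250·0.02) = 1 + j5 → |·| ≈ 5.099, ∠ ≈ 78.69°
pole (1 + j250·0.004) = 1 + j1 → |·| ≈ 1.4142, ∠ ≈ 45.00°
|L| = 8e-05 · 1 / (5.099 · 1.4142) ≈ 1.1094e-05
Gain = 20 log₁₀(1.1094e-05) ≈ -99.10 dB
∠L = (0°) − (78.69° + 45.00°) = -123.69°

-99.1 dB, -123.7°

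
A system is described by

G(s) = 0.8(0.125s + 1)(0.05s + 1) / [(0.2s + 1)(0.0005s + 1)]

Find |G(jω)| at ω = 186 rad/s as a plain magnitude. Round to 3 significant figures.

4.66

At ω = 186 rad/s:
zero (1 + j186·0.125) = 1 + j23.25 → |·| ≈ 23.271, ∠ ≈ 87.54°
zero (1 + j186·0.05) = 1 + j9.3 → |·| ≈ 9.3536, ∠ ≈ 83.86°
pole (1 + j186·0.2) = 1 + j37.2 → |·| ≈ 37.213, ∠ ≈ 88.46°
pole (1 + j186·0.0005) = 1 + j0.093 → |·| ≈ 1.0043, ∠ ≈ 5.31°
|G| = 0.8 · 23.271 · 9.3536 / (37.213 · 1.0043) ≈ 4.6594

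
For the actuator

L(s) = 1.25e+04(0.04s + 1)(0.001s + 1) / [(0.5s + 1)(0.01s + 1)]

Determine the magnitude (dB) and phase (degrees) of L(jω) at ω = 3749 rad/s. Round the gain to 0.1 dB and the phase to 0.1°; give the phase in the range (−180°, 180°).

At ω = 3749 rad/s:
zero (1 + j3749·0.04) = 1 + j149.96 → |·| ≈ 149.96, ∠ ≈ 89.62°
zero (1 + j3749·0.001) = 1 + j3.749 → |·| ≈ 3.8801, ∠ ≈ 75.06°
pole (1 + j3749·0.5) = 1 + j1874.5 → |·| ≈ 1874.5, ∠ ≈ 89.97°
pole (1 + j3749·0.01) = 1 + j37.49 → |·| ≈ 37.503, ∠ ≈ 88.47°
|L| = 1.25e+04 · 149.96 · 3.8801 / (1874.5 · 37.503) ≈ 103.46
Gain = 20 log₁₀(103.46) ≈ 40.30 dB
∠L = (89.62° + 75.06°) − (89.97° + 88.47°) = -13.76°

40.3 dB, -13.8°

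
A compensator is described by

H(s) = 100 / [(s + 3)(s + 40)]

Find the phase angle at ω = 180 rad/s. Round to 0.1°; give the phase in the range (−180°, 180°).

At s = jω = j180:
pole (s+3): 3 + j180 → |·| = √(3²+180²) = √32409 ≈ 180.02, ∠ = arctan(180/3) ≈ 89.05°
pole (s+40): 40 + j180 → |·| = √(40²+180²) = √34000 ≈ 184.39, ∠ = arctan(180/40) ≈ 77.47°
∠H = 0.00° − 166.52° = -166.52°

-166.5°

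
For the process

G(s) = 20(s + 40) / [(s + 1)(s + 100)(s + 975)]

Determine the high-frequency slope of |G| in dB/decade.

Each pole contributes −20 dB/decade at high frequency; each zero contributes +20 dB/decade.
Net: 1 zero(s) − 3 pole(s) → -40 dB/decade.

-40 dB/decade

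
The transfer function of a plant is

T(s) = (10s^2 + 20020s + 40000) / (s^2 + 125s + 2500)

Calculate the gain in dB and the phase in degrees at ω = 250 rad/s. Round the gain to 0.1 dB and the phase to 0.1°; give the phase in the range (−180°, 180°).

Substitute s = j250:
Numerator: 10(j250)^2 + 20020(j250) + 40000 = -585000 + j5005000
Denominator: (j250)^2 + 125(j250) + 2500 = -60000 + j31250
|N| = √(585000² + 5005000²) ≈ 5.0391e+06, ∠N ≈ 96.67°
|D| = √(60000² + 31250²) ≈ 67650, ∠D ≈ 152.49°
|T| = 5.0391e+06 / 67650 ≈ 74.488
Gain = 20 log₁₀(74.488) ≈ 37.44 dB
∠T = 96.67° − 152.49° = -55.82°

37.4 dB, -55.8°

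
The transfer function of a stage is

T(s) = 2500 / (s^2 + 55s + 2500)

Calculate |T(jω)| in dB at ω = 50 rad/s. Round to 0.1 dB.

-0.8 dB

At s = jω = j50:
quadratic: (j50)² + 55·j50 + 2500 = 0 + j2750 → |·| ≈ 2750, ∠ ≈ 90.00°
|T| = 2500 / 2750 ≈ 0.90909
Gain = 20 log₁₀(0.90909) ≈ -0.83 dB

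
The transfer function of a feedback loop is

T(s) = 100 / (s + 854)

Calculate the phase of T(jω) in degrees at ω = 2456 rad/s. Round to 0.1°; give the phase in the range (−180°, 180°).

Substitute s = j2456:
Numerator: 100 = 100 + j0
Denominator: (j2456) + 854 = 854 + j2456
|N| = √(100² + 0²) ≈ 100, ∠N ≈ 0.00°
|D| = √(854² + 2456²) ≈ 2600.2, ∠D ≈ 70.83°
∠T = 0.00° − 70.83° = -70.83°

-70.8°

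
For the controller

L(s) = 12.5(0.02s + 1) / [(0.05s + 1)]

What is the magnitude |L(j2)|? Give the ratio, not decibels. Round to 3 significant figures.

At ω = 2 rad/s:
zero (1 + j2·0.02) = 1 + j0.04 → |·| ≈ 1.0008, ∠ ≈ 2.29°
pole (1 + j2·0.05) = 1 + j0.1 → |·| ≈ 1.005, ∠ ≈ 5.71°
|L| = 12.5 · 1.0008 / (1.005) ≈ 12.448

12.4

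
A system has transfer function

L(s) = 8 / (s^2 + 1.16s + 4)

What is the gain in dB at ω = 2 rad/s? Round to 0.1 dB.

10.8 dB

At s = jω = j2:
quadratic: (j2)² + 1.16·j2 + 4 = 0 + j2.32 → |·| ≈ 2.32, ∠ ≈ 90.00°
|L| = 8 / 2.32 ≈ 3.4483
Gain = 20 log₁₀(3.4483) ≈ 10.75 dB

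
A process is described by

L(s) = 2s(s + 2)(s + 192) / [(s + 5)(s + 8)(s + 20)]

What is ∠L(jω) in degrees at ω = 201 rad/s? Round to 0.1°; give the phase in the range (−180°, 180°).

At s = jω = j201:
zero (s+2): 2 + j201 → |·| = √(2²+201²) = √40405 ≈ 201.01, ∠ = arctan(201/2) ≈ 89.43°
zero (s+192): 192 + j201 → |·| = √(192²+201²) = √77265 ≈ 277.97, ∠ = arctan(201/192) ≈ 46.31°
zero at origin: s = j201 → |·| = 201, ∠ = 90.00°
pole (s+5): 5 + j201 → |·| = √(5²+201²) = √40426 ≈ 201.06, ∠ = arctan(201/5) ≈ 88.58°
pole (s+8): 8 + j201 → |·| = √(8²+201²) = √40465 ≈ 201.16, ∠ = arctan(201/8) ≈ 87.72°
pole (s+20): 20 + j201 → |·| = √(20²+201²) = √40801 ≈ 201.99, ∠ = arctan(201/20) ≈ 84.32°
∠L = 225.74° − 260.62° = -34.88°

-34.9°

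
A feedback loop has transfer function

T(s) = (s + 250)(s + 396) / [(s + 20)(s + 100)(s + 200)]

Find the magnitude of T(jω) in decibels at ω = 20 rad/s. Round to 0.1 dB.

-15.3 dB

At s = jω = j20:
zero (s+250): 250 + j20 → |·| = √(250²+20²) = √62900 ≈ 250.8, ∠ = arctan(20/250) ≈ 4.57°
zero (s+396): 396 + j20 → |·| = √(396²+20²) = √157216 ≈ 396.5, ∠ = arctan(20/396) ≈ 2.89°
pole (s+20): 20 + j20 → |·| = √(20²+20²) = √800 ≈ 28.284, ∠ = arctan(20/20) ≈ 45.00°
pole (s+100): 100 + j20 → |·| = √(100²+20²) = √10400 ≈ 101.98, ∠ = arctan(20/100) ≈ 11.31°
pole (s+200): 200 + j20 → |·| = √(200²+20²) = √40400 ≈ 201, ∠ = arctan(20/200) ≈ 5.71°
|T| = 1 · 99442 / 5.7976e+05 ≈ 0.17152
Gain = 20 log₁₀(0.17152) ≈ -15.31 dB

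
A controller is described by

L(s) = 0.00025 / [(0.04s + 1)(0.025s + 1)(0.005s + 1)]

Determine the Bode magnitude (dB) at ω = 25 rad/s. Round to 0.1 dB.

-76.6 dB

At ω = 25 rad/s:
pole (1 + j25·0.04) = 1 + j1 → |·| ≈ 1.4142, ∠ ≈ 45.00°
pole (1 + j25·0.025) = 1 + j0.625 → |·| ≈ 1.1792, ∠ ≈ 32.01°
pole (1 + j25·0.005) = 1 + j0.125 → |·| ≈ 1.0078, ∠ ≈ 7.13°
|L| = 0.00025 · 1 / (1.4142 · 1.1792 · 1.0078) ≈ 0.00014875
Gain = 20 log₁₀(0.00014875) ≈ -76.55 dB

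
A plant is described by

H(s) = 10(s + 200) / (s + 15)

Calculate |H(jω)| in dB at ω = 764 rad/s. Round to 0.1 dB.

20.3 dB

At s = jω = j764:
zero (s+200): 200 + j764 → |·| = √(200²+764²) = √623696 ≈ 789.74, ∠ = arctan(764/200) ≈ 75.33°
pole (s+15): 15 + j764 → |·| = √(15²+764²) = √583921 ≈ 764.15, ∠ = arctan(764/15) ≈ 88.88°
|H| = 10 · 789.74 / 764.15 ≈ 10.335
Gain = 20 log₁₀(10.335) ≈ 20.29 dB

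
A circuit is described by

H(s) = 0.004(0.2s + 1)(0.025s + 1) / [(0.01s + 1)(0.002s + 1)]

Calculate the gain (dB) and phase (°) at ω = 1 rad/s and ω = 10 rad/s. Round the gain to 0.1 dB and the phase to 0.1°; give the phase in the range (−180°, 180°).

At ω = 1 rad/s:
zero (1 + j1·0.2) = 1 + j0.2 → |·| ≈ 1.0198, ∠ ≈ 11.31°
zero (1 + j1·0.025) = 1 + j0.025 → |·| ≈ 1.0003, ∠ ≈ 1.43°
pole (1 + j1·0.01) = 1 + j0.01 → |·| ≈ 1, ∠ ≈ 0.57°
pole (1 + j1·0.002) = 1 + j0.002 → |·| ≈ 1, ∠ ≈ 0.11°
|H| = 0.004 · 1.0198 · 1.0003 / (1 · 1) ≈ 0.0040804
Gain = 20 log₁₀(0.0040804) ≈ -47.79 dB
∠H = (11.31° + 1.43°) − (0.57° + 0.11°) = 12.06°

At ω = 10 rad/s:
zero (1 + j10·0.2) = 1 + j2 → |·| ≈ 2.2361, ∠ ≈ 63.43°
zero (1 + j10·0.025) = 1 + j0.25 → |·| ≈ 1.0308, ∠ ≈ 14.04°
pole (1 + j10·0.01) = 1 + j0.1 → |·| ≈ 1.005, ∠ ≈ 5.71°
pole (1 + j10·0.002) = 1 + j0.02 → |·| ≈ 1.0002, ∠ ≈ 1.15°
|H| = 0.004 · 2.2361 · 1.0308 / (1.005 · 1.0002) ≈ 0.0091722
Gain = 20 log₁₀(0.0091722) ≈ -40.75 dB
∠H = (63.43° + 14.04°) − (5.71° + 1.15°) = 70.61°

ω = 1: -47.8 dB, 12.1°; ω = 10: -40.8 dB, 70.6°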